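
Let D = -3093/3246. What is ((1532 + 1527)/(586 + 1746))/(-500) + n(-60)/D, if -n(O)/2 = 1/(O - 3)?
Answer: -2721915227/75735198000 ≈ -0.035940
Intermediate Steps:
D = -1031/1082 (D = -3093*1/3246 = -1031/1082 ≈ -0.95286)
n(O) = -2/(-3 + O) (n(O) = -2/(O - 3) = -2/(-3 + O))
((1532 + 1527)/(586 + 1746))/(-500) + n(-60)/D = ((1532 + 1527)/(586 + 1746))/(-500) + (-2/(-3 - 60))/(-1031/1082) = (3059/2332)*(-1/500) - 2/(-63)*(-1082/1031) = (3059*(1/2332))*(-1/500) - 2*(-1/63)*(-1082/1031) = (3059/2332)*(-1/500) + (2/63)*(-1082/1031) = -3059/1166000 - 2164/64953 = -2721915227/75735198000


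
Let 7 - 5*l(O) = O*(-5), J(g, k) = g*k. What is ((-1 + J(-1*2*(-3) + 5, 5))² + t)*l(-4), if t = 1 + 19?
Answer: -38168/5 ≈ -7633.6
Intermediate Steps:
l(O) = 7/5 + O (l(O) = 7/5 - O*(-5)/5 = 7/5 - (-1)*O = 7/5 + O)
t = 20
((-1 + J(-1*2*(-3) + 5, 5))² + t)*l(-4) = ((-1 + (-1*2*(-3) + 5)*5)² + 20)*(7/5 - 4) = ((-1 + (-2*(-3) + 5)*5)² + 20)*(-13/5) = ((-1 + (6 + 5)*5)² + 20)*(-13/5) = ((-1 + 11*5)² + 20)*(-13/5) = ((-1 + 55)² + 20)*(-13/5) = (54² + 20)*(-13/5) = (2916 + 20)*(-13/5) = 2936*(-13/5) = -38168/5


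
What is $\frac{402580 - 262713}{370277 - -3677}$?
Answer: $\frac{19981}{53422} \approx 0.37402$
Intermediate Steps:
$\frac{402580 - 262713}{370277 - -3677} = \frac{139867}{370277 + 3677} = \frac{139867}{373954} = 139867 \cdot \frac{1}{373954} = \frac{19981}{53422}$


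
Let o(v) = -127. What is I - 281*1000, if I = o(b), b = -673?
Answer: -281127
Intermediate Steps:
I = -127
I - 281*1000 = -127 - 281*1000 = -127 - 1*281000 = -127 - 281000 = -281127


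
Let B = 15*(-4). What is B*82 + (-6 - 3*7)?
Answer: -4947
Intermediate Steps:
B = -60
B*82 + (-6 - 3*7) = -60*82 + (-6 - 3*7) = -4920 + (-6 - 21) = -4920 - 27 = -4947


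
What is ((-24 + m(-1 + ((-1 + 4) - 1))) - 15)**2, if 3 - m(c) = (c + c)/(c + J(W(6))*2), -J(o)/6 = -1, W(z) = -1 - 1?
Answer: 220900/169 ≈ 1307.1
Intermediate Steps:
W(z) = -2
J(o) = 6 (J(o) = -6*(-1) = 6)
m(c) = 3 - 2*c/(12 + c) (m(c) = 3 - (c + c)/(c + 6*2) = 3 - 2*c/(c + 12) = 3 - 2*c/(12 + c))
((-24 + m(-1 + ((-1 + 4) - 1))) - 15)**2 = ((-24 + (36 + (-1 + ((-1 + 4) - 1)))/(12 + (-1 + ((-1 + 4) - 1)))) - 15)**2 = ((-24 + (36 + (-1 + (3 - 1)))/(12 + (-1 + (3 - 1)))) - 15)**2 = ((-24 + (36 + (-1 + 2))/(12 + (-1 + 2))) - 15)**2 = ((-24 + (36 + 1)/(12 + 1)) - 15)**2 = ((-24 + 37/13) - 15)**2 = (-275/13 - 15)**2 = (-470/13)**2 = 220900/169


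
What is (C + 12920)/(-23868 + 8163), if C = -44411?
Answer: 3499/1745 ≈ 2.0052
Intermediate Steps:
(C + 12920)/(-23868 + 8163) = (-44411 + 12920)/(-23868 + 8163) = -31491/(-15705) = -31491*(-1/15705) = 3499/1745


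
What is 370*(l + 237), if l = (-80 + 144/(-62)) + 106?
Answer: 2989970/31 ≈ 96451.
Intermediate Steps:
l = 734/31 (l = (-80 + 144*(-1/62)) + 106 = (-80 - 72/31) + 106 = -2552/31 + 106 = 734/31 ≈ 23.677)
370*(l + 237) = 370*(734/31 + 237) = 370*(8081/31) = 2989970/31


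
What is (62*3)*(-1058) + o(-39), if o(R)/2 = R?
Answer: -196866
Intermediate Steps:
o(R) = 2*R
(62*3)*(-1058) + o(-39) = (62*3)*(-1058) + 2*(-39) = 186*(-1058) - 78 = -196788 - 78 = -196866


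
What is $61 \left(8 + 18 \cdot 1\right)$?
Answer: $1586$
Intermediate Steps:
$61 \left(8 + 18 \cdot 1\right) = 61 \left(8 + 18\right) = 61 \cdot 26 = 1586$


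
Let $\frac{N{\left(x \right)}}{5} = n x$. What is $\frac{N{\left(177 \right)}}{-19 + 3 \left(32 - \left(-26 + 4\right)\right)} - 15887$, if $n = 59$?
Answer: $- \frac{2219626}{143} \approx -15522.0$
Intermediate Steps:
$N{\left(x \right)} = 295 x$ ($N{\left(x \right)} = 5 \cdot 59 x = 295 x$)
$\frac{N{\left(177 \right)}}{-19 + 3 \left(32 - \left(-26 + 4\right)\right)} - 15887 = \frac{295 \cdot 177}{-19 + 3 \left(32 - \left(-26 + 4\right)\right)} - 15887 = \frac{52215}{-19 + 3 \left(32 - -22\right)} - 15887 = \frac{52215}{-19 + 3 \left(32 + 22\right)} - 15887 = \frac{52215}{-19 + 3 \cdot 54} - 15887 = \frac{52215}{-19 + 162} - 15887 = \frac{52215}{143} - 15887 = - \frac{2219626}{143}$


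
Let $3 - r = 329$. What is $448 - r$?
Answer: $774$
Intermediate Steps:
$r = -326$ ($r = 3 - 329 = -326$)
$448 - r = 448 - -326 = 448 + 326 = 774$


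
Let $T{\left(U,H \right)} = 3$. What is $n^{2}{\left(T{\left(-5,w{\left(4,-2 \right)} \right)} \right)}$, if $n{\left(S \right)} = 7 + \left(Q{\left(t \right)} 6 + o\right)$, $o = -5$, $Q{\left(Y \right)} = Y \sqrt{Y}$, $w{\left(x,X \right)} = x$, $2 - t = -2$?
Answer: $2500$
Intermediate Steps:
$t = 4$ ($t = 2 - -2 = 2 + 2 = 4$)
$Q{\left(Y \right)} = Y^{\frac{3}{2}}$
$n{\left(S \right)} = 50$ ($n{\left(S \right)} = 7 - \left(5 - 4^{\frac{3}{2}} \cdot 6\right) = 7 + \left(8 \cdot 6 - 5\right) = 7 + \left(48 - 5\right) = 7 + 43 = 50$)
$n^{2}{\left(T{\left(-5,w{\left(4,-2 \right)} \right)} \right)} = 50^{2} = 2500$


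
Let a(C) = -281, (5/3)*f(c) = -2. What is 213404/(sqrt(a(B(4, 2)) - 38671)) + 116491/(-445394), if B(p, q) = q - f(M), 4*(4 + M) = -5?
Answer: -116491/445394 - 53351*I*sqrt(1082)/1623 ≈ -0.26155 - 1081.3*I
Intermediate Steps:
M = -21/4 (M = -4 + (1/4)*(-5) = -4 - 5/4 = -21/4 ≈ -5.2500)
f(c) = -6/5 (f(c) = (3/5)*(-2) = -6/5)
B(p, q) = 6/5 + q (B(p, q) = q - 1*(-6/5) = q + 6/5 = 6/5 + q)
213404/(sqrt(a(B(4, 2)) - 38671)) + 116491/(-445394) = 213404/(sqrt(-281 - 38671)) + 116491/(-445394) = 213404/(sqrt(-38952)) + 116491*(-1/445394) = 213404/((6*I*sqrt(1082))) - 116491/445394 = 213404*(-I*sqrt(1082)/6492) - 116491/445394 = -53351*I*sqrt(1082)/1623 - 116491/445394 = -116491/445394 - 53351*I*sqrt(1082)/1623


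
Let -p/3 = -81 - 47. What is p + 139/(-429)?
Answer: 164597/429 ≈ 383.68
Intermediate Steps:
p = 384 (p = -3*(-81 - 47) = -3*(-128) = 384)
p + 139/(-429) = 384 + 139/(-429) = 384 + 139*(-1/429) = 384 - 139/429 = 164597/429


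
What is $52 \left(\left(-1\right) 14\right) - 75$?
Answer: $-803$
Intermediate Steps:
$52 \left(\left(-1\right) 14\right) - 75 = 52 \left(-14\right) - 75 = -728 - 75 = -803$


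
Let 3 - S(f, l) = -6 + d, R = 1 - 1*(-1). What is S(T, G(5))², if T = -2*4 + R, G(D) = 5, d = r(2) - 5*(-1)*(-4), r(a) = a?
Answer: 729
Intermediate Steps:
R = 2 (R = 1 + 1 = 2)
d = -18 (d = 2 - 5*(-1)*(-4) = 2 + 5*(-4) = 2 - 20 = -18)
T = -6 (T = -2*4 + 2 = -8 + 2 = -6)
S(f, l) = 27 (S(f, l) = 3 - (-6 - 18) = 3 - 1*(-24) = 3 + 24 = 27)
S(T, G(5))² = 27² = 729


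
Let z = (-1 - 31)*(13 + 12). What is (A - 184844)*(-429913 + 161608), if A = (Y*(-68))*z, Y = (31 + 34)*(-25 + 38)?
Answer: -12283849670580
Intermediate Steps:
Y = 845 (Y = 65*13 = 845)
z = -800 (z = -32*25 = -800)
A = 45968000 (A = (845*(-68))*(-800) = -57460*(-800) = 45968000)
(A - 184844)*(-429913 + 161608) = (45968000 - 184844)*(-429913 + 161608) = 45783156*(-268305) = -12283849670580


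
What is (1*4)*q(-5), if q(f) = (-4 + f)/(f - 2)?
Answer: 36/7 ≈ 5.1429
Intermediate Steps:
q(f) = (-4 + f)/(-2 + f)
(1*4)*q(-5) = (1*4)*((-4 - 5)/(-2 - 5)) = 4*(-9/(-7)) = 4*(-⅐*(-9)) = 4*(9/7) = 36/7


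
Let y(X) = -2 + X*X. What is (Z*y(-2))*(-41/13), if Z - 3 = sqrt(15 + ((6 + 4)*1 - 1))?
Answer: -246/13 - 164*sqrt(6)/13 ≈ -49.824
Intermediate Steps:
Z = 3 + 2*sqrt(6) (Z = 3 + sqrt(15 + ((6 + 4)*1 - 1)) = 3 + sqrt(15 + (10*1 - 1)) = 3 + sqrt(15 + (10 - 1)) = 3 + sqrt(15 + 9) = 3 + sqrt(24) = 3 + 2*sqrt(6) ≈ 7.8990)
y(X) = -2 + X**2
(Z*y(-2))*(-41/13) = ((3 + 2*sqrt(6))*(-2 + (-2)**2))*(-41/13) = ((3 + 2*sqrt(6))*(-2 + 4))*(-41*1/13) = ((3 + 2*sqrt(6))*2)*(-41/13) = (6 + 4*sqrt(6))*(-41/13) = -246/13 - 164*sqrt(6)/13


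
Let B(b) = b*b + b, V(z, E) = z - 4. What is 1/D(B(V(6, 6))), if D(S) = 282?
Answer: 1/282 ≈ 0.0035461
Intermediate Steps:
V(z, E) = -4 + z
B(b) = b + b² (B(b) = b² + b = b + b²)
1/D(B(V(6, 6))) = 1/282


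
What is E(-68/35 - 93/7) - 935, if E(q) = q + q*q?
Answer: -879941/1225 ≈ -718.32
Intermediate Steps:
E(q) = q + q**2
E(-68/35 - 93/7) - 935 = (-68/35 - 93/7)*(1 + (-68/35 - 93/7)) - 935 = -533*(1 - 533/35)/35 - 935 = -533/35*(-498/35) - 935 = 265434/1225 - 935 = -879941/1225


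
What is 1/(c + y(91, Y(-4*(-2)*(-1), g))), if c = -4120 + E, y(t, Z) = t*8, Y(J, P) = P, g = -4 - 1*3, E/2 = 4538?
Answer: 1/5684 ≈ 0.00017593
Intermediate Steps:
E = 9076 (E = 2*4538 = 9076)
g = -7 (g = -4 - 3 = -7)
y(t, Z) = 8*t
c = 4956 (c = -4120 + 9076 = 4956)
1/(c + y(91, Y(-4*(-2)*(-1), g))) = 1/(4956 + 8*91) = 1/(4956 + 728) = 1/5684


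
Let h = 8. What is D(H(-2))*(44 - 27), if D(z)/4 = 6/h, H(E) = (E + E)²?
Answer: 51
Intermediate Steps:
H(E) = 4*E² (H(E) = (2*E)² = 4*E²)
D(z) = 3 (D(z) = 4*(6/8) = 4*(6*(⅛)) = 4*(¾) = 3)
D(H(-2))*(44 - 27) = 3*(44 - 27) = 3*17 = 51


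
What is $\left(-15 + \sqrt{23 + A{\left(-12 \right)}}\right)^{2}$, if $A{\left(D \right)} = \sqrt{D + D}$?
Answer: $\left(15 - \sqrt{23 + 2 i \sqrt{6}}\right)^{2} \approx 103.32 - 10.338 i$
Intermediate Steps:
$A{\left(D \right)} = \sqrt{2} \sqrt{D}$ ($A{\left(D \right)} = \sqrt{2 D} = \sqrt{2} \sqrt{D}$)
$\left(-15 + \sqrt{23 + A{\left(-12 \right)}}\right)^{2} = \left(-15 + \sqrt{23 + \sqrt{2} \sqrt{-12}}\right)^{2} = \left(-15 + \sqrt{23 + \sqrt{2} \cdot 2 i \sqrt{3}}\right)^{2} = \left(-15 + \sqrt{23 + 2 i \sqrt{6}}\right)^{2}$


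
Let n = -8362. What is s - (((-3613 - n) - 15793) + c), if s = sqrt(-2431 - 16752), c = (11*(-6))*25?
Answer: 12694 + I*sqrt(19183) ≈ 12694.0 + 138.5*I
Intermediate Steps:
c = -1650 (c = -66*25 = -1650)
s = I*sqrt(19183) (s = sqrt(-19183) = I*sqrt(19183) ≈ 138.5*I)
s - (((-3613 - n) - 15793) + c) = I*sqrt(19183) - (((-3613 - 1*(-8362)) - 15793) - 1650) = I*sqrt(19183) - (((-3613 + 8362) - 15793) - 1650) = I*sqrt(19183) - ((4749 - 15793) - 1650) = I*sqrt(19183) - (-11044 - 1650) = I*sqrt(19183) - 1*(-12694) = I*sqrt(19183) + 12694 = 12694 + I*sqrt(19183)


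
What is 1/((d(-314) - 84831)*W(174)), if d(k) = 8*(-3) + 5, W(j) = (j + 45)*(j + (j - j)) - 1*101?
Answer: -1/3224724250 ≈ -3.1010e-10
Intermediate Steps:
W(j) = -101 + j*(45 + j) (W(j) = (45 + j)*(j + 0) - 101 = (45 + j)*j - 101 = j*(45 + j) - 101 = -101 + j*(45 + j))
d(k) = -19 (d(k) = -24 + 5 = -19)
1/((d(-314) - 84831)*W(174)) = 1/((-19 - 84831)*(-101 + 174**2 + 45*174)) = 1/((-84850)*(-101 + 30276 + 7830)) = -1/84850/38005 = -1/84850*1/38005 = -1/3224724250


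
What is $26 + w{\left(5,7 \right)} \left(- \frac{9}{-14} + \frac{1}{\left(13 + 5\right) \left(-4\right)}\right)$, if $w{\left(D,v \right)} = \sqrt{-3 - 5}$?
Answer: $26 + \frac{317 i \sqrt{2}}{252} \approx 26.0 + 1.779 i$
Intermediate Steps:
$w{\left(D,v \right)} = 2 i \sqrt{2}$ ($w{\left(D,v \right)} = \sqrt{-8} = 2 i \sqrt{2}$)
$26 + w{\left(5,7 \right)} \left(- \frac{9}{-14} + \frac{1}{\left(13 + 5\right) \left(-4\right)}\right) = 26 + 2 i \sqrt{2} \left(- \frac{9}{-14} + \frac{1}{\left(13 + 5\right) \left(-4\right)}\right) = 26 + 2 i \sqrt{2} \left(\left(-9\right) \left(- \frac{1}{14}\right) + \frac{1}{18} \left(- \frac{1}{4}\right)\right) = 26 + 2 i \sqrt{2} \left(\frac{9}{14} + \frac{1}{18} \left(- \frac{1}{4}\right)\right) = 26 + 2 i \sqrt{2} \left(\frac{9}{14} - \frac{1}{72}\right) = 26 + 2 i \sqrt{2} \cdot \frac{317}{504} = 26 + \frac{317 i \sqrt{2}}{252}$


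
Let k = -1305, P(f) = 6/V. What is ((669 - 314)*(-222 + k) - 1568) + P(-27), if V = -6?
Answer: -543654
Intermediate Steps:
P(f) = -1 (P(f) = 6/(-6) = 6*(-⅙) = -1)
((669 - 314)*(-222 + k) - 1568) + P(-27) = ((669 - 314)*(-222 - 1305) - 1568) - 1 = (355*(-1527) - 1568) - 1 = (-542085 - 1568) - 1 = -543653 - 1 = -543654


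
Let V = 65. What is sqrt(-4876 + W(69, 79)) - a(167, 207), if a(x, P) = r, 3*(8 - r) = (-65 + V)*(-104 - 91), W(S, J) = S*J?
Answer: -8 + 5*sqrt(23) ≈ 15.979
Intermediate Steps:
W(S, J) = J*S
r = 8 (r = 8 - (-65 + 65)*(-104 - 91)/3 = 8 - 0*(-195) = 8 - 1/3*0 = 8 + 0 = 8)
a(x, P) = 8
sqrt(-4876 + W(69, 79)) - a(167, 207) = sqrt(-4876 + 79*69) - 1*8 = sqrt(-4876 + 5451) - 8 = sqrt(575) - 8 = 5*sqrt(23) - 8 = -8 + 5*sqrt(23)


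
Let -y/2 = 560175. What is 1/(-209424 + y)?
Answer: -1/1329774 ≈ -7.5201e-7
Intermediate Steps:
y = -1120350 (y = -2*560175 = -1120350)
1/(-209424 + y) = 1/(-209424 - 1120350) = 1/(-1329774) = -1/1329774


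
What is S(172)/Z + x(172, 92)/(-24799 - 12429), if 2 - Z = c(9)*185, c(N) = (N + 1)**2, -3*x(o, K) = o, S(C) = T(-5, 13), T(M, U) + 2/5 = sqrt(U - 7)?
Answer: 672152/430402215 - sqrt(6)/18498 ≈ 0.0014293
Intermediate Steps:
T(M, U) = -2/5 + sqrt(-7 + U) (T(M, U) = -2/5 + sqrt(U - 7) = -2/5 + sqrt(-7 + U))
S(C) = -2/5 + sqrt(6) (S(C) = -2/5 + sqrt(-7 + 13) = -2/5 + sqrt(6))
x(o, K) = -o/3
c(N) = (1 + N)**2
Z = -18498 (Z = 2 - (1 + 9)**2*185 = 2 - 10**2*185 = 2 - 100*185 = 2 - 1*18500 = 2 - 18500 = -18498)
S(172)/Z + x(172, 92)/(-24799 - 12429) = (-2/5 + sqrt(6))/(-18498) + (-1/3*172)/(-24799 - 12429) = (-2/5 + sqrt(6))*(-1/18498) - 172/3/(-37228) = (1/46245 - sqrt(6)/18498) - 172/3*(-1/37228) = (1/46245 - sqrt(6)/18498) + 43/27921 = 672152/430402215 - sqrt(6)/18498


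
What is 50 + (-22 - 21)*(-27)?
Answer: 1211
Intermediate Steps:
50 + (-22 - 21)*(-27) = 50 - 43*(-27) = 50 + 1161 = 1211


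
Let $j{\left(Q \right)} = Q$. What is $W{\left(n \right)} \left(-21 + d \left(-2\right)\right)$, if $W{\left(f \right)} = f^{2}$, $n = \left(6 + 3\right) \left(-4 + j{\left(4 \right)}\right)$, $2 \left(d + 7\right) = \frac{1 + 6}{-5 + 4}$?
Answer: $0$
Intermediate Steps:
$d = - \frac{21}{2}$ ($d = -7 + \frac{\left(1 + 6\right) \frac{1}{-5 + 4}}{2} = -7 + \frac{7 \frac{1}{-1}}{2} = -7 + \frac{7 \left(-1\right)}{2} = -7 + \frac{1}{2} \left(-7\right) = -7 - \frac{7}{2} = - \frac{21}{2} \approx -10.5$)
$n = 0$ ($n = \left(6 + 3\right) \left(-4 + 4\right) = 9 \cdot 0 = 0$)
$W{\left(n \right)} \left(-21 + d \left(-2\right)\right) = 0^{2} \left(-21 - -21\right) = 0 \left(-21 + 21\right) = 0 \cdot 0 = 0$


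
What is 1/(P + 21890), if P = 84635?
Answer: 1/106525 ≈ 9.3875e-6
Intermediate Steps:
1/(P + 21890) = 1/(84635 + 21890) = 1/106525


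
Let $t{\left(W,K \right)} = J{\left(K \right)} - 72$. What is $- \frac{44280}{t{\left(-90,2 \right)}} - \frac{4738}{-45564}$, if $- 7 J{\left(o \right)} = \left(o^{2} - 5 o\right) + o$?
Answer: $\frac{353134661}{569550} \approx 620.02$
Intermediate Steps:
$J{\left(o \right)} = - \frac{o^{2}}{7} + \frac{4 o}{7}$ ($J{\left(o \right)} = - \frac{\left(o^{2} - 5 o\right) + o}{7} = - \frac{o^{2} - 4 o}{7} = - \frac{o^{2}}{7} + \frac{4 o}{7}$)
$t{\left(W,K \right)} = -72 + \frac{K \left(4 - K\right)}{7}$ ($t{\left(W,K \right)} = \frac{K \left(4 - K\right)}{7} - 72 = -72 + \frac{K \left(4 - K\right)}{7}$)
$- \frac{44280}{t{\left(-90,2 \right)}} - \frac{4738}{-45564} = - \frac{44280}{-72 - \frac{2 \left(-4 + 2\right)}{7}} - \frac{4738}{-45564} = - \frac{44280}{-72 - \frac{2}{7} \left(-2\right)} - - \frac{2369}{22782} = - \frac{44280}{-72 + \frac{4}{7}} + \frac{2369}{22782} = - \frac{44280}{- \frac{500}{7}} + \frac{2369}{22782} = \left(-44280\right) \left(- \frac{7}{500}\right) + \frac{2369}{22782} = \frac{15498}{25} + \frac{2369}{22782} = \frac{353134661}{569550}$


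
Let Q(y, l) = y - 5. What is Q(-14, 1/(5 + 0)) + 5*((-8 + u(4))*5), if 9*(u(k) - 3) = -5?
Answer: -1421/9 ≈ -157.89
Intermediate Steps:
u(k) = 22/9 (u(k) = 3 + (⅑)*(-5) = 3 - 5/9 = 22/9)
Q(y, l) = -5 + y
Q(-14, 1/(5 + 0)) + 5*((-8 + u(4))*5) = (-5 - 14) + 5*((-8 + 22/9)*5) = -19 + 5*(-50/9*5) = -19 + 5*(-250/9) = -19 - 1250/9 = -1421/9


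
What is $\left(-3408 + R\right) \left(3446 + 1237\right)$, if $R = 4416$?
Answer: $4720464$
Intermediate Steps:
$\left(-3408 + R\right) \left(3446 + 1237\right) = \left(-3408 + 4416\right) \left(3446 + 1237\right) = 1008 \cdot 4683 = 4720464$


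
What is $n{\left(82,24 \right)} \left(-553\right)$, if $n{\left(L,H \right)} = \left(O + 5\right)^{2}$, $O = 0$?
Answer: $-13825$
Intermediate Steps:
$n{\left(L,H \right)} = 25$ ($n{\left(L,H \right)} = \left(0 + 5\right)^{2} = 5^{2} = 25$)
$n{\left(82,24 \right)} \left(-553\right) = 25 \left(-553\right) = -13825$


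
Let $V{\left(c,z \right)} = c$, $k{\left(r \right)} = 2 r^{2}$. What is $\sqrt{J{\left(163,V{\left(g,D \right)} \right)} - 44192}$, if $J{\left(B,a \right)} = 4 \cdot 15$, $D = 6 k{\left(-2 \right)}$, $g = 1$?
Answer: $2 i \sqrt{11033} \approx 210.08 i$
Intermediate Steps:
$D = 48$ ($D = 6 \cdot 2 \left(-2\right)^{2} = 6 \cdot 2 \cdot 4 = 6 \cdot 8 = 48$)
$J{\left(B,a \right)} = 60$
$\sqrt{J{\left(163,V{\left(g,D \right)} \right)} - 44192} = \sqrt{60 - 44192} = \sqrt{-44132} = 2 i \sqrt{11033}$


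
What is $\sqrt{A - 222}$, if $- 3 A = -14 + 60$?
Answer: $\frac{2 i \sqrt{534}}{3} \approx 15.406 i$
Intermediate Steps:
$A = - \frac{46}{3}$ ($A = - \frac{-14 + 60}{3} = \left(- \frac{1}{3}\right) 46 = - \frac{46}{3} \approx -15.333$)
$\sqrt{A - 222} = \sqrt{- \frac{46}{3} - 222} = \sqrt{- \frac{712}{3}} = \frac{2 i \sqrt{534}}{3}$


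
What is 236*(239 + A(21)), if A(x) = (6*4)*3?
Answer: 73396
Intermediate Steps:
A(x) = 72 (A(x) = 24*3 = 72)
236*(239 + A(21)) = 236*(239 + 72) = 236*311 = 73396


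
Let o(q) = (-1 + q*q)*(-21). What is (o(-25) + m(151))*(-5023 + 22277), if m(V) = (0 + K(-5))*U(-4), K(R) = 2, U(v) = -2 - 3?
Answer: -226268956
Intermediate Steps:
U(v) = -5
m(V) = -10 (m(V) = (0 + 2)*(-5) = 2*(-5) = -10)
o(q) = 21 - 21*q**2 (o(q) = (-1 + q**2)*(-21) = 21 - 21*q**2)
(o(-25) + m(151))*(-5023 + 22277) = ((21 - 21*(-25)**2) - 10)*(-5023 + 22277) = ((21 - 21*625) - 10)*17254 = ((21 - 13125) - 10)*17254 = (-13104 - 10)*17254 = -13114*17254 = -226268956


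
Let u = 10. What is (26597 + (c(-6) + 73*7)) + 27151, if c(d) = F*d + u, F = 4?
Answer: 54245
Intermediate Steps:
c(d) = 10 + 4*d (c(d) = 4*d + 10 = 10 + 4*d)
(26597 + (c(-6) + 73*7)) + 27151 = (26597 + ((10 + 4*(-6)) + 73*7)) + 27151 = (26597 + ((10 - 24) + 511)) + 27151 = (26597 + (-14 + 511)) + 27151 = (26597 + 497) + 27151 = 27094 + 27151 = 54245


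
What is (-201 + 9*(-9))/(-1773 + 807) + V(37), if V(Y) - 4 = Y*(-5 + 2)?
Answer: -17180/161 ≈ -106.71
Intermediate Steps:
V(Y) = 4 - 3*Y (V(Y) = 4 + Y*(-5 + 2) = 4 + Y*(-3) = 4 - 3*Y)
(-201 + 9*(-9))/(-1773 + 807) + V(37) = (-201 + 9*(-9))/(-1773 + 807) + (4 - 3*37) = (-201 - 81)/(-966) + (4 - 111) = -282*(-1/966) - 107 = 47/161 - 107 = -17180/161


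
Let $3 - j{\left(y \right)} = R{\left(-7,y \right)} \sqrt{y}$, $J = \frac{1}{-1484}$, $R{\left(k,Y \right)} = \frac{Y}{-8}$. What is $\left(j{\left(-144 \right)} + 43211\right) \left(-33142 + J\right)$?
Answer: $- \frac{1062691225503}{742} + \frac{2655867366 i}{371} \approx -1.4322 \cdot 10^{9} + 7.1587 \cdot 10^{6} i$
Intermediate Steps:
$R{\left(k,Y \right)} = - \frac{Y}{8}$ ($R{\left(k,Y \right)} = Y \left(- \frac{1}{8}\right) = - \frac{Y}{8}$)
$J = - \frac{1}{1484} \approx -0.00067385$
$j{\left(y \right)} = 3 + \frac{y^{\frac{3}{2}}}{8}$ ($j{\left(y \right)} = 3 - - \frac{y}{8} \sqrt{y} = 3 - - \frac{y^{\frac{3}{2}}}{8} = 3 + \frac{y^{\frac{3}{2}}}{8}$)
$\left(j{\left(-144 \right)} + 43211\right) \left(-33142 + J\right) = \left(\left(3 + \frac{\left(-144\right)^{\frac{3}{2}}}{8}\right) + 43211\right) \left(-33142 - \frac{1}{1484}\right) = \left(\left(3 + \frac{\left(-1728\right) i}{8}\right) + 43211\right) \left(- \frac{49182729}{1484}\right) = \left(\left(3 - 216 i\right) + 43211\right) \left(- \frac{49182729}{1484}\right) = \left(43214 - 216 i\right) \left(- \frac{49182729}{1484}\right) = - \frac{1062691225503}{742} + \frac{2655867366 i}{371}$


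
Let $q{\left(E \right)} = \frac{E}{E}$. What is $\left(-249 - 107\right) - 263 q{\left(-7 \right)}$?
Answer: $-619$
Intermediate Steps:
$q{\left(E \right)} = 1$
$\left(-249 - 107\right) - 263 q{\left(-7 \right)} = \left(-249 - 107\right) - 263 = -356 - 263 = -619$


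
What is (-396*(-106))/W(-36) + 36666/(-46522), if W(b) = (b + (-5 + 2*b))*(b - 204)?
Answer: 2852457/3754990 ≈ 0.75964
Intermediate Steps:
W(b) = (-204 + b)*(-5 + 3*b) (W(b) = (-5 + 3*b)*(-204 + b) = (-204 + b)*(-5 + 3*b))
(-396*(-106))/W(-36) + 36666/(-46522) = (-396*(-106))/(1020 - 617*(-36) + 3*(-36)**2) + 36666/(-46522) = 41976/(1020 + 22212 + 3*1296) + 36666*(-1/46522) = 41976/(1020 + 22212 + 3888) - 2619/3323 = 41976/27120 - 2619/3323 = 41976*(1/27120) - 2619/3323 = 1749/1130 - 2619/3323 = 2852457/3754990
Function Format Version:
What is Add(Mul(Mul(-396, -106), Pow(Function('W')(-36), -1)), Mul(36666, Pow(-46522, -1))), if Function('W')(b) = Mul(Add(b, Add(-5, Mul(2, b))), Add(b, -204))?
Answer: Rational(2852457, 3754990) ≈ 0.75964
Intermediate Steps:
Function('W')(b) = Mul(Add(-204, b), Add(-5, Mul(3, b))) (Function('W')(b) = Mul(Add(-5, Mul(3, b)), Add(-204, b)) = Mul(Add(-204, b), Add(-5, Mul(3, b))))
Add(Mul(Mul(-396, -106), Pow(Function('W')(-36), -1)), Mul(36666, Pow(-46522, -1))) = Add(Mul(Mul(-396, -106), Pow(Add(1020, Mul(-617, -36), Mul(3, Pow(-36, 2))), -1)), Mul(36666, Pow(-46522, -1))) = Add(Mul(41976, Pow(Add(1020, 22212, Mul(3, 1296)), -1)), Mul(36666, Rational(-1, 46522))) = Add(Mul(41976, Pow(Add(1020, 22212, 3888), -1)), Rational(-2619, 3323)) = Add(Mul(41976, Pow(27120, -1)), Rational(-2619, 3323)) = Add(Mul(41976, Rational(1, 27120)), Rational(-2619, 3323)) = Add(Rational(1749, 1130), Rational(-2619, 3323)) = Rational(2852457, 3754990)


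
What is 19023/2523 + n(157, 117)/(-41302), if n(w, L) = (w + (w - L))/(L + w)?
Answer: 71759333391/9517385068 ≈ 7.5398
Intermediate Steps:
n(w, L) = (-L + 2*w)/(L + w)
19023/2523 + n(157, 117)/(-41302) = 19023/2523 + ((-1*117 + 2*157)/(117 + 157))/(-41302) = 19023*(1/2523) + ((-117 + 314)/274)*(-1/41302) = 6341/841 + ((1/274)*197)*(-1/41302) = 6341/841 + (197/274)*(-1/41302) = 6341/841 - 197/11316748 = 71759333391/9517385068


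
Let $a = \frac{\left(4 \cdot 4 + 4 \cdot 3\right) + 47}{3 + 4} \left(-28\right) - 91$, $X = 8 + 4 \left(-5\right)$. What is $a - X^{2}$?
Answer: $-535$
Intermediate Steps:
$X = -12$ ($X = 8 - 20 = -12$)
$a = -391$ ($a = \frac{\left(16 + 12\right) + 47}{7} \left(-28\right) - 91 = \left(28 + 47\right) \frac{1}{7} \left(-28\right) - 91 = 75 \cdot \frac{1}{7} \left(-28\right) - 91 = \frac{75}{7} \left(-28\right) - 91 = -300 - 91 = -391$)
$a - X^{2} = -391 - \left(-12\right)^{2} = -391 - 144 = -535$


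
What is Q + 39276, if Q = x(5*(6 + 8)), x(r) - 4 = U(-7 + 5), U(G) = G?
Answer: 39278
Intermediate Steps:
x(r) = 2 (x(r) = 4 + (-7 + 5) = 4 - 2 = 2)
Q = 2
Q + 39276 = 2 + 39276 = 39278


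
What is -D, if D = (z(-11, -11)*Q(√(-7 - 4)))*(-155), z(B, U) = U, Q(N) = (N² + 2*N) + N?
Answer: 18755 - 5115*I*√11 ≈ 18755.0 - 16965.0*I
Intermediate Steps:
Q(N) = N² + 3*N
D = 1705*I*√11*(3 + I*√11) (D = -11*√(-7 - 4)*(3 + √(-7 - 4))*(-155) = -11*√(-11)*(3 + √(-11))*(-155) = -11*I*√11*(3 + I*√11)*(-155) = 1705*I*√11*(3 + I*√11) ≈ -18755.0 + 16965.0*I)
-D = -(-18755 + 5115*I*√11) = 18755 - 5115*I*√11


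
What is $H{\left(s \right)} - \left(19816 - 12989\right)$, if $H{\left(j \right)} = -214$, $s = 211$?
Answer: $-7041$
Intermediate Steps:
$H{\left(s \right)} - \left(19816 - 12989\right) = -214 - \left(19816 - 12989\right) = -214 - 6827 = -7041$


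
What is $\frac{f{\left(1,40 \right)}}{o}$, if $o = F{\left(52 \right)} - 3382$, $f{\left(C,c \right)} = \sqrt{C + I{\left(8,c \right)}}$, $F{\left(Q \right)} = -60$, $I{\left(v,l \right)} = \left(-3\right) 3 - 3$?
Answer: $- \frac{i \sqrt{11}}{3442} \approx - 0.00096358 i$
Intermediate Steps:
$I{\left(v,l \right)} = -12$ ($I{\left(v,l \right)} = -9 - 3 = -12$)
$f{\left(C,c \right)} = \sqrt{-12 + C}$ ($f{\left(C,c \right)} = \sqrt{C - 12} = \sqrt{-12 + C}$)
$o = -3442$ ($o = -60 - 3382 = -3442$)
$\frac{f{\left(1,40 \right)}}{o} = \frac{\sqrt{-12 + 1}}{-3442} = \sqrt{-11} \left(- \frac{1}{3442}\right) = i \sqrt{11} \left(- \frac{1}{3442}\right) = - \frac{i \sqrt{11}}{3442}$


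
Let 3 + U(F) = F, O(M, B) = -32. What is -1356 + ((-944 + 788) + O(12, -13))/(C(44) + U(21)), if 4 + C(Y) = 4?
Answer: -12298/9 ≈ -1366.4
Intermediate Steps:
C(Y) = 0 (C(Y) = -4 + 4 = 0)
U(F) = -3 + F
-1356 + ((-944 + 788) + O(12, -13))/(C(44) + U(21)) = -1356 + ((-944 + 788) - 32)/(0 + (-3 + 21)) = -1356 + (-156 - 32)/(0 + 18) = -1356 - 188/18 = -1356 - 188*1/18 = -1356 - 94/9 = -12298/9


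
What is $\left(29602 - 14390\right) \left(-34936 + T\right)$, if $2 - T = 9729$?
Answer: $-679413556$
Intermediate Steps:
$T = -9727$ ($T = 2 - 9729 = -9727$)
$\left(29602 - 14390\right) \left(-34936 + T\right) = \left(29602 - 14390\right) \left(-34936 - 9727\right) = 15212 \left(-44663\right) = -679413556$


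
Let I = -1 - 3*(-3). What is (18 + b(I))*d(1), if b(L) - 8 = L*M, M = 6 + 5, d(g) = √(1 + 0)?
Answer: 114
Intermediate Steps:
d(g) = 1 (d(g) = √1 = 1)
M = 11
I = 8 (I = -1 + 9 = 8)
b(L) = 8 + 11*L (b(L) = 8 + L*11 = 8 + 11*L)
(18 + b(I))*d(1) = (18 + (8 + 11*8))*1 = (18 + (8 + 88))*1 = (18 + 96)*1 = 114*1 = 114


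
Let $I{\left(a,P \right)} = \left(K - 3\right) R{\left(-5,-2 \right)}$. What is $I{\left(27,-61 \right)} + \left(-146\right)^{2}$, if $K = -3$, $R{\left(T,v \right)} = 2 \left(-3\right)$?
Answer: $21352$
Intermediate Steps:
$R{\left(T,v \right)} = -6$
$I{\left(a,P \right)} = 36$ ($I{\left(a,P \right)} = \left(-3 - 3\right) \left(-6\right) = \left(-6\right) \left(-6\right) = 36$)
$I{\left(27,-61 \right)} + \left(-146\right)^{2} = 36 + \left(-146\right)^{2} = 36 + 21316 = 21352$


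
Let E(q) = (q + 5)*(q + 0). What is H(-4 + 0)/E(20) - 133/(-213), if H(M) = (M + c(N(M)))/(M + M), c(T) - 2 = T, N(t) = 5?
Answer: 531361/852000 ≈ 0.62366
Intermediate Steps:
E(q) = q*(5 + q) (E(q) = (5 + q)*q = q*(5 + q))
c(T) = 2 + T
H(M) = (7 + M)/(2*M) (H(M) = (M + (2 + 5))/(M + M) = (M + 7)/((2*M)) = (7 + M)*(1/(2*M)) = (7 + M)/(2*M))
H(-4 + 0)/E(20) - 133/(-213) = ((7 + (-4 + 0))/(2*(-4 + 0)))/((20*(5 + 20))) - 133/(-213) = ((1/2)*(7 - 4)/(-4))/((20*25)) - 133*(-1/213) = ((1/2)*(-1/4)*3)/500 + 133/213 = -3/8*1/500 + 133/213 = -3/4000 + 133/213 = 531361/852000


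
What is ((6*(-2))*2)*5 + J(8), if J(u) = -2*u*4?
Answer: -184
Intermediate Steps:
J(u) = -8*u
((6*(-2))*2)*5 + J(8) = ((6*(-2))*2)*5 - 8*8 = -12*2*5 - 64 = -24*5 - 64 = -120 - 64 = -184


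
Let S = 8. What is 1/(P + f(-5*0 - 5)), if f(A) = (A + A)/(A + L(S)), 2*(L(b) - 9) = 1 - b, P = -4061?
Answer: -1/4081 ≈ -0.00024504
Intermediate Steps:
L(b) = 19/2 - b/2 (L(b) = 9 + (1 - b)/2 = 9 + (½ - b/2) = 19/2 - b/2)
f(A) = 2*A/(11/2 + A) (f(A) = (A + A)/(A + (19/2 - ½*8)) = (2*A)/(A + (19/2 - 4)) = (2*A)/(A + 11/2) = (2*A)/(11/2 + A) = 2*A/(11/2 + A))
1/(P + f(-5*0 - 5)) = 1/(-4061 + 4*(-5*0 - 5)/(11 + 2*(-5*0 - 5))) = 1/(-4061 + 4*(0 - 5)/(11 + 2*(0 - 5))) = 1/(-4061 + 4*(-5)/(11 + 2*(-5))) = 1/(-4061 + 4*(-5)/(11 - 10)) = 1/(-4061 + 4*(-5)/1) = 1/(-4061 + 4*(-5)*1) = 1/(-4061 - 20) = 1/(-4081) = -1/4081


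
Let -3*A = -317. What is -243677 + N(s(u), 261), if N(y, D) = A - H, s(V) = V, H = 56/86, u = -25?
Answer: -31420786/129 ≈ -2.4357e+5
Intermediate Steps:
A = 317/3 (A = -1/3*(-317) = 317/3 ≈ 105.67)
H = 28/43 (H = 56*(1/86) = 28/43 ≈ 0.65116)
N(y, D) = 13547/129 (N(y, D) = 317/3 - 1*28/43 = 317/3 - 28/43 = 13547/129)
-243677 + N(s(u), 261) = -243677 + 13547/129 = -31420786/129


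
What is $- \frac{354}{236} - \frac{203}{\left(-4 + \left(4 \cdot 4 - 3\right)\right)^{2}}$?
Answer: $- \frac{649}{162} \approx -4.0062$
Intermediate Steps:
$- \frac{354}{236} - \frac{203}{\left(-4 + \left(4 \cdot 4 - 3\right)\right)^{2}} = \left(-354\right) \frac{1}{236} - \frac{203}{\left(-4 + \left(16 - 3\right)\right)^{2}} = - \frac{3}{2} - \frac{203}{\left(-4 + 13\right)^{2}} = - \frac{3}{2} - \frac{203}{9^{2}} = - \frac{3}{2} - \frac{203}{81} = - \frac{649}{162}$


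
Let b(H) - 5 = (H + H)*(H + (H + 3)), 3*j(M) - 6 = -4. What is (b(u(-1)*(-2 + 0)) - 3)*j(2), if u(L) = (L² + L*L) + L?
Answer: 4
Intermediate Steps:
j(M) = ⅔ (j(M) = 2 + (⅓)*(-4) = 2 - 4/3 = ⅔)
u(L) = L + 2*L² (u(L) = (L² + L²) + L = 2*L² + L = L + 2*L²)
b(H) = 5 + 2*H*(3 + 2*H) (b(H) = 5 + (H + H)*(H + (H + 3)) = 5 + (2*H)*(H + (3 + H)) = 5 + (2*H)*(3 + 2*H) = 5 + 2*H*(3 + 2*H))
(b(u(-1)*(-2 + 0)) - 3)*j(2) = ((5 + 4*((-(1 + 2*(-1)))*(-2 + 0))² + 6*((-(1 + 2*(-1)))*(-2 + 0))) - 3)*(⅔) = ((5 + 4*(-(1 - 2)*(-2))² + 6*(-(1 - 2)*(-2))) - 3)*(⅔) = ((5 + 4*(-1*(-1)*(-2))² + 6*(-1*(-1)*(-2))) - 3)*(⅔) = ((5 + 4*(1*(-2))² + 6*(1*(-2))) - 3)*(⅔) = ((5 + 4*(-2)² + 6*(-2)) - 3)*(⅔) = ((5 + 4*4 - 12) - 3)*(⅔) = ((5 + 16 - 12) - 3)*(⅔) = (9 - 3)*(⅔) = 6*(⅔) = 4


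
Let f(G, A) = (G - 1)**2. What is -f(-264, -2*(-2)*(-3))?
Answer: -70225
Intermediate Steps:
f(G, A) = (-1 + G)**2
-f(-264, -2*(-2)*(-3)) = -(-1 - 264)**2 = -1*(-265)**2 = -1*70225 = -70225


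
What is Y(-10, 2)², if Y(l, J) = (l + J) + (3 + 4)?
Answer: 1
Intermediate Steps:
Y(l, J) = 7 + J + l (Y(l, J) = (J + l) + 7 = 7 + J + l)
Y(-10, 2)² = (7 + 2 - 10)² = (-1)² = 1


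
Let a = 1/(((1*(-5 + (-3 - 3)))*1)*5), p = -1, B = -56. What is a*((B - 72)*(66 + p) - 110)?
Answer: 1686/11 ≈ 153.27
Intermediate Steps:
a = -1/55 (a = 1/(((1*(-5 - 6))*1)*5) = 1/(((1*(-11))*1)*5) = 1/(-11*1*5) = 1/(-11*5) = 1/(-55) = -1/55 ≈ -0.018182)
a*((B - 72)*(66 + p) - 110) = -((-56 - 72)*(66 - 1) - 110)/55 = -(-128*65 - 110)/55 = -(-8320 - 110)/55 = -1/55*(-8430) = 1686/11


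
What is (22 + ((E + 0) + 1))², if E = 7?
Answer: 900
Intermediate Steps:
(22 + ((E + 0) + 1))² = (22 + ((7 + 0) + 1))² = (22 + (7 + 1))² = (22 + 8)² = 30² = 900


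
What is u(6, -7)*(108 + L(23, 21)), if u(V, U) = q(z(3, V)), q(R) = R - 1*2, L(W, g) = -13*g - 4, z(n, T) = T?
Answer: -676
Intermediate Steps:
L(W, g) = -4 - 13*g
q(R) = -2 + R (q(R) = R - 2 = -2 + R)
u(V, U) = -2 + V
u(6, -7)*(108 + L(23, 21)) = (-2 + 6)*(108 + (-4 - 13*21)) = 4*(108 + (-4 - 273)) = 4*(108 - 277) = 4*(-169) = -676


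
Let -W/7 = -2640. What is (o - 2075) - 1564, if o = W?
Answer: 14841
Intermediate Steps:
W = 18480 (W = -7*(-2640) = 18480)
o = 18480
(o - 2075) - 1564 = (18480 - 2075) - 1564 = 16405 - 1564 = 14841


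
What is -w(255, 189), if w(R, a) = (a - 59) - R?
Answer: 125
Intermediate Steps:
w(R, a) = -59 + a - R (w(R, a) = (-59 + a) - R = -59 + a - R)
-w(255, 189) = -(-59 + 189 - 1*255) = -(-59 + 189 - 255) = -1*(-125) = 125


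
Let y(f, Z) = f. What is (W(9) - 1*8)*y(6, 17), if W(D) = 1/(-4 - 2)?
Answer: -49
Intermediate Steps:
W(D) = -⅙ (W(D) = 1/(-6) = -⅙)
(W(9) - 1*8)*y(6, 17) = (-⅙ - 1*8)*6 = (-⅙ - 8)*6 = -49/6*6 = -49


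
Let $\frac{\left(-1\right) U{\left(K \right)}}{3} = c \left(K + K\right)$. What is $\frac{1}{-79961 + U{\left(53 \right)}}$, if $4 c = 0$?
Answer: $- \frac{1}{79961} \approx -1.2506 \cdot 10^{-5}$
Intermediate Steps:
$c = 0$ ($c = \frac{1}{4} \cdot 0 = 0$)
$U{\left(K \right)} = 0$ ($U{\left(K \right)} = - 3 \cdot 0 \left(K + K\right) = - 3 \cdot 0 \cdot 2 K = \left(-3\right) 0 = 0$)
$\frac{1}{-79961 + U{\left(53 \right)}} = \frac{1}{-79961 + 0} = \frac{1}{-79961} = - \frac{1}{79961}$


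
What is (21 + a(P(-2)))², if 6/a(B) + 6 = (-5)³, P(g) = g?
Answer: 7535025/17161 ≈ 439.08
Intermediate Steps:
a(B) = -6/131 (a(B) = 6/(-6 + (-5)³) = 6/(-6 - 125) = 6/(-131) = 6*(-1/131) = -6/131)
(21 + a(P(-2)))² = (21 - 6/131)² = (2745/131)² = 7535025/17161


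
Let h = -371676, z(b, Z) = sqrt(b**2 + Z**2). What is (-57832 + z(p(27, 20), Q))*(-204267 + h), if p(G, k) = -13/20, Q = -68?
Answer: 33307935576 - 575943*sqrt(1849769)/20 ≈ 3.3269e+10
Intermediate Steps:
p(G, k) = -13/20 (p(G, k) = -13*1/20 = -13/20)
z(b, Z) = sqrt(Z**2 + b**2)
(-57832 + z(p(27, 20), Q))*(-204267 + h) = (-57832 + sqrt((-68)**2 + (-13/20)**2))*(-204267 - 371676) = (-57832 + sqrt(4624 + 169/400))*(-575943) = (-57832 + sqrt(1849769/400))*(-575943) = (-57832 + sqrt(1849769)/20)*(-575943) = 33307935576 - 575943*sqrt(1849769)/20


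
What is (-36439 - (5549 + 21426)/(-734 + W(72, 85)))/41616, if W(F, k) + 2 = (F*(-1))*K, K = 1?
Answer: -29415737/33625728 ≈ -0.87480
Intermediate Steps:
W(F, k) = -2 - F (W(F, k) = -2 + (F*(-1))*1 = -2 - F*1 = -2 - F)
(-36439 - (5549 + 21426)/(-734 + W(72, 85)))/41616 = (-36439 - (5549 + 21426)/(-734 + (-2 - 1*72)))/41616 = (-36439 - 26975/(-734 + (-2 - 72)))*(1/41616) = (-36439 - 26975/(-734 - 74))*(1/41616) = (-36439 - 26975/(-808))*(1/41616) = (-36439 - 26975*(-1)/808)*(1/41616) = (-36439 - 1*(-26975/808))*(1/41616) = (-36439 + 26975/808)*(1/41616) = -29415737/808*1/41616 = -29415737/33625728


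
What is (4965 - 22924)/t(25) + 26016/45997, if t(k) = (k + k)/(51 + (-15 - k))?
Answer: -9085360553/2299850 ≈ -3950.4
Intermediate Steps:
t(k) = 2*k/(36 - k) (t(k) = (2*k)/(36 - k) = 2*k/(36 - k))
(4965 - 22924)/t(25) + 26016/45997 = (4965 - 22924)/((-2*25/(-36 + 25))) + 26016/45997 = -17959/((-2*25/(-11))) + 26016*(1/45997) = -17959/((-2*25*(-1/11))) + 26016/45997 = -17959/50/11 + 26016/45997 = -17959*11/50 + 26016/45997 = -197549/50 + 26016/45997 = -9085360553/2299850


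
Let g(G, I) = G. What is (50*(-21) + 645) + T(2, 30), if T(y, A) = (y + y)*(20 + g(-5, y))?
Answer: -345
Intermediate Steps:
T(y, A) = 30*y (T(y, A) = (y + y)*(20 - 5) = (2*y)*15 = 30*y)
(50*(-21) + 645) + T(2, 30) = (50*(-21) + 645) + 30*2 = (-1050 + 645) + 60 = -405 + 60 = -345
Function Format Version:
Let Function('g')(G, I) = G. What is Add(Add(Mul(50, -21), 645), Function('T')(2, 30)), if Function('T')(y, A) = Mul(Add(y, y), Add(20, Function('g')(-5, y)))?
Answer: -345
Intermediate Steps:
Function('T')(y, A) = Mul(30, y) (Function('T')(y, A) = Mul(Add(y, y), Add(20, -5)) = Mul(Mul(2, y), 15) = Mul(30, y))
Add(Add(Mul(50, -21), 645), Function('T')(2, 30)) = Add(Add(Mul(50, -21), 645), Mul(30, 2)) = Add(Add(-1050, 645), 60) = Add(-405, 60) = -345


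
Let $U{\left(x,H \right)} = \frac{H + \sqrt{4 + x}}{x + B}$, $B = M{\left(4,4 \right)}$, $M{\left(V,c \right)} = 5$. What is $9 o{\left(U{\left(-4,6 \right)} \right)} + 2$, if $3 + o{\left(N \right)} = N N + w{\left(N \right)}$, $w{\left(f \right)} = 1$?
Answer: $308$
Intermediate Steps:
$B = 5$
$U{\left(x,H \right)} = \frac{H + \sqrt{4 + x}}{5 + x}$ ($U{\left(x,H \right)} = \frac{H + \sqrt{4 + x}}{x + 5} = \frac{H + \sqrt{4 + x}}{5 + x}$)
$o{\left(N \right)} = -2 + N^{2}$ ($o{\left(N \right)} = -3 + \left(N N + 1\right) = -3 + \left(N^{2} + 1\right) = -3 + \left(1 + N^{2}\right) = -2 + N^{2}$)
$9 o{\left(U{\left(-4,6 \right)} \right)} + 2 = 9 \left(-2 + \left(\frac{6 + \sqrt{4 - 4}}{5 - 4}\right)^{2}\right) + 2 = 9 \left(-2 + \left(\frac{6 + \sqrt{0}}{1}\right)^{2}\right) + 2 = 9 \left(-2 + \left(1 \left(6 + 0\right)\right)^{2}\right) + 2 = 9 \left(-2 + \left(1 \cdot 6\right)^{2}\right) + 2 = 9 \left(-2 + 6^{2}\right) + 2 = 9 \left(-2 + 36\right) + 2 = 9 \cdot 34 + 2 = 306 + 2 = 308$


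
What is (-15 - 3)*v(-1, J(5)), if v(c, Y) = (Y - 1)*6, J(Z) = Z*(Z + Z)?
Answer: -5292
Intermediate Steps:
J(Z) = 2*Z² (J(Z) = Z*(2*Z) = 2*Z²)
v(c, Y) = -6 + 6*Y (v(c, Y) = (-1 + Y)*6 = -6 + 6*Y)
(-15 - 3)*v(-1, J(5)) = (-15 - 3)*(-6 + 6*(2*5²)) = -18*(-6 + 6*(2*25)) = -18*(-6 + 6*50) = -18*(-6 + 300) = -18*294 = -5292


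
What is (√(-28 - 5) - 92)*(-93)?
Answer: 8556 - 93*I*√33 ≈ 8556.0 - 534.24*I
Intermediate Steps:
(√(-28 - 5) - 92)*(-93) = (√(-33) - 92)*(-93) = (I*√33 - 92)*(-93) = (-92 + I*√33)*(-93) = 8556 - 93*I*√33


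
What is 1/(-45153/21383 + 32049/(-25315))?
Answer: -541310645/1828351962 ≈ -0.29606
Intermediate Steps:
1/(-45153/21383 + 32049/(-25315)) = 1/(-45153*1/21383 + 32049*(-1/25315)) = 1/(-45153/21383 - 32049/25315) = 1/(-1828351962/541310645) = -541310645/1828351962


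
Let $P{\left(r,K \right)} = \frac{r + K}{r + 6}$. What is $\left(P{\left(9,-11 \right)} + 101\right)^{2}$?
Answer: $\frac{2289169}{225} \approx 10174.0$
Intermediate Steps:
$P{\left(r,K \right)} = \frac{K + r}{6 + r}$
$\left(P{\left(9,-11 \right)} + 101\right)^{2} = \left(\frac{-11 + 9}{6 + 9} + 101\right)^{2} = \left(\frac{1}{15} \left(-2\right) + 101\right)^{2} = \left(- \frac{2}{15} + 101\right)^{2} = \left(\frac{1513}{15}\right)^{2} = \frac{2289169}{225}$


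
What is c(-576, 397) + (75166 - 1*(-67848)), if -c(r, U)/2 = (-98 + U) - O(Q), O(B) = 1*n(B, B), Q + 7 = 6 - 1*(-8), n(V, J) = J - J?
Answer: 142416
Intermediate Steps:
n(V, J) = 0
Q = 7 (Q = -7 + (6 - 1*(-8)) = -7 + (6 + 8) = -7 + 14 = 7)
O(B) = 0 (O(B) = 1*0 = 0)
c(r, U) = 196 - 2*U (c(r, U) = -2*((-98 + U) - 1*0) = -2*((-98 + U) + 0) = -2*(-98 + U) = 196 - 2*U)
c(-576, 397) + (75166 - 1*(-67848)) = (196 - 2*397) + (75166 - 1*(-67848)) = (196 - 794) + (75166 + 67848) = -598 + 143014 = 142416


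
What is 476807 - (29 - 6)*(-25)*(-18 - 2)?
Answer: 465307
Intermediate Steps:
476807 - (29 - 6)*(-25)*(-18 - 2) = 476807 - 23*(-25)*(-20) = 476807 - (-575)*(-20) = 476807 - 1*11500 = 476807 - 11500 = 465307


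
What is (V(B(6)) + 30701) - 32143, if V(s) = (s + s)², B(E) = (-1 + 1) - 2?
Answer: -1426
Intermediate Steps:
B(E) = -2 (B(E) = 0 - 2 = -2)
V(s) = 4*s² (V(s) = (2*s)² = 4*s²)
(V(B(6)) + 30701) - 32143 = (4*(-2)² + 30701) - 32143 = (4*4 + 30701) - 32143 = (16 + 30701) - 32143 = 30717 - 32143 = -1426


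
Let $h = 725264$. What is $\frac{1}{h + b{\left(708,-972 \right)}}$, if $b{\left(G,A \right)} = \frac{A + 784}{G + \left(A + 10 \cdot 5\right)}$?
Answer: $\frac{107}{77603342} \approx 1.3788 \cdot 10^{-6}$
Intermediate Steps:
$b{\left(G,A \right)} = \frac{784 + A}{50 + A + G}$ ($b{\left(G,A \right)} = \frac{784 + A}{G + \left(A + 50\right)} = \frac{784 + A}{G + \left(50 + A\right)} = \frac{784 + A}{50 + A + G}$)
$\frac{1}{h + b{\left(708,-972 \right)}} = \frac{1}{725264 + \frac{784 - 972}{50 - 972 + 708}} = \frac{1}{725264 + \frac{1}{-214} \left(-188\right)} = \frac{1}{725264 - - \frac{94}{107}} = \frac{1}{725264 + \frac{94}{107}} = \frac{1}{\frac{77603342}{107}} = \frac{107}{77603342}$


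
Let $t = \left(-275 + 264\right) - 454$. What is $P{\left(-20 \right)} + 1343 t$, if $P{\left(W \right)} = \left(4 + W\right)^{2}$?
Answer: $-624239$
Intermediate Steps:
$t = -465$ ($t = -11 - 454 = -465$)
$P{\left(-20 \right)} + 1343 t = \left(4 - 20\right)^{2} + 1343 \left(-465\right) = \left(-16\right)^{2} - 624495 = 256 - 624495 = -624239$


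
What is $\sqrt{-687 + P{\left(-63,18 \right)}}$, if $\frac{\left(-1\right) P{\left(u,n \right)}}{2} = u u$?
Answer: $5 i \sqrt{345} \approx 92.871 i$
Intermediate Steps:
$P{\left(u,n \right)} = - 2 u^{2}$ ($P{\left(u,n \right)} = - 2 u u = - 2 u^{2}$)
$\sqrt{-687 + P{\left(-63,18 \right)}} = \sqrt{-687 - 2 \left(-63\right)^{2}} = \sqrt{-687 - 7938} = \sqrt{-8625} = 5 i \sqrt{345}$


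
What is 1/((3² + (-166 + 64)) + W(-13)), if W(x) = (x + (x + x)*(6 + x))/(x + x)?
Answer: -2/199 ≈ -0.010050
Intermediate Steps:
W(x) = (x + 2*x*(6 + x))/(2*x) (W(x) = (x + (2*x)*(6 + x))/((2*x)) = (x + 2*x*(6 + x))*(1/(2*x)) = (x + 2*x*(6 + x))/(2*x))
1/((3² + (-166 + 64)) + W(-13)) = 1/((3² + (-166 + 64)) + (13/2 - 13)) = 1/((9 - 102) - 13/2) = 1/(-93 - 13/2) = 1/(-199/2) = -2/199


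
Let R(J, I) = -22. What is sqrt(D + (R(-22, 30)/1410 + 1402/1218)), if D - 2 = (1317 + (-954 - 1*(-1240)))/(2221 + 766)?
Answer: sqrt(797924902759845)/14740845 ≈ 1.9163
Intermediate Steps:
D = 7577/2987 (D = 2 + (1317 + (-954 - 1*(-1240)))/(2221 + 766) = 2 + (1317 + (-954 + 1240))/2987 = 2 + (1317 + 286)*(1/2987) = 2 + 1603*(1/2987) = 2 + 1603/2987 = 7577/2987 ≈ 2.5367)
sqrt(D + (R(-22, 30)/1410 + 1402/1218)) = sqrt(7577/2987 + (-22/1410 + 1402/1218)) = sqrt(7577/2987 + (-22*1/1410 + 1402*(1/1218))) = sqrt(7577/2987 + (-11/705 + 701/609)) = sqrt(7577/2987 + 162502/143115) = sqrt(54130201/14740845) = sqrt(797924902759845)/14740845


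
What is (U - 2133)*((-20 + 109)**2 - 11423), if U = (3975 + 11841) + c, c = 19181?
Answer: -115089728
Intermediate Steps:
U = 34997 (U = (3975 + 11841) + 19181 = 15816 + 19181 = 34997)
(U - 2133)*((-20 + 109)**2 - 11423) = (34997 - 2133)*((-20 + 109)**2 - 11423) = 32864*(89**2 - 11423) = 32864*(7921 - 11423) = 32864*(-3502) = -115089728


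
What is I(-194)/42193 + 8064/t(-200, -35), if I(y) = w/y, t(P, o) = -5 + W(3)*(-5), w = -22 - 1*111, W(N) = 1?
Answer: -33003701479/40927210 ≈ -806.40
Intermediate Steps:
w = -133 (w = -22 - 111 = -133)
t(P, o) = -10 (t(P, o) = -5 + 1*(-5) = -5 - 5 = -10)
I(y) = -133/y
I(-194)/42193 + 8064/t(-200, -35) = -133/(-194)/42193 + 8064/(-10) = -133*(-1/194)*(1/42193) + 8064*(-⅒) = (133/194)*(1/42193) - 4032/5 = 133/8185442 - 4032/5 = -33003701479/40927210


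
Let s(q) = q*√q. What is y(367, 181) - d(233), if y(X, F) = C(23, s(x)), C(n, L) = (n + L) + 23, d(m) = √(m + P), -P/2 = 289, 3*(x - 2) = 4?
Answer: 46 + 10*√30/9 - I*√345 ≈ 52.086 - 18.574*I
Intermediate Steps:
x = 10/3 (x = 2 + (⅓)*4 = 2 + 4/3 = 10/3 ≈ 3.3333)
P = -578 (P = -2*289 = -578)
d(m) = √(-578 + m) (d(m) = √(m - 578) = √(-578 + m))
s(q) = q^(3/2)
C(n, L) = 23 + L + n (C(n, L) = (L + n) + 23 = 23 + L + n)
y(X, F) = 46 + 10*√30/9 (y(X, F) = 23 + (10/3)^(3/2) + 23 = 23 + 10*√30/9 + 23 = 46 + 10*√30/9)
y(367, 181) - d(233) = (46 + 10*√30/9) - √(-578 + 233) = (46 + 10*√30/9) - √(-345) = (46 + 10*√30/9) - I*√345 = 46 + 10*√30/9 - I*√345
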